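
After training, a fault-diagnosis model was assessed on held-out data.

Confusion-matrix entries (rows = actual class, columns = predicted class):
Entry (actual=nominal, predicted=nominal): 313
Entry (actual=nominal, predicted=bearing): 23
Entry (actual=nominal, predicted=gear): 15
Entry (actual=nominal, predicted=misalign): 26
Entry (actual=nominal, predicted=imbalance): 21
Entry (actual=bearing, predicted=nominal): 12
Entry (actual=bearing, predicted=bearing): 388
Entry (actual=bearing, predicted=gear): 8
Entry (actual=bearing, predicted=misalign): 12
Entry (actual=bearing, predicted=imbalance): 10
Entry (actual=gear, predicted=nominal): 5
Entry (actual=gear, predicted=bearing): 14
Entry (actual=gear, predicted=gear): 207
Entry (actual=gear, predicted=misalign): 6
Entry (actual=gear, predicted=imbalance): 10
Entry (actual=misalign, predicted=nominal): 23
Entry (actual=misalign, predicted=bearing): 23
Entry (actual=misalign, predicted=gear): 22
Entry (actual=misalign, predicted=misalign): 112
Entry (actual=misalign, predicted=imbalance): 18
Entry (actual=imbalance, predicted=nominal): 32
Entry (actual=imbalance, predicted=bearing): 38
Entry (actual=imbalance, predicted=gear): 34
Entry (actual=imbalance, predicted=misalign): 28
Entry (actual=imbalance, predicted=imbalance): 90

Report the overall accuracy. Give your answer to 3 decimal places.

0.745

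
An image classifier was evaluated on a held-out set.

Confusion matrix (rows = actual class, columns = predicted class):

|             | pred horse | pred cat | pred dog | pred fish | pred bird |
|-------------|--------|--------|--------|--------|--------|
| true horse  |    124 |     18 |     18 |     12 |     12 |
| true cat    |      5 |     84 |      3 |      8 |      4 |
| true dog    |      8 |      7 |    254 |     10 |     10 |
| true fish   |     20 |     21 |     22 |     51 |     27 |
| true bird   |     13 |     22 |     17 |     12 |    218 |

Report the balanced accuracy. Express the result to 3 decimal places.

0.699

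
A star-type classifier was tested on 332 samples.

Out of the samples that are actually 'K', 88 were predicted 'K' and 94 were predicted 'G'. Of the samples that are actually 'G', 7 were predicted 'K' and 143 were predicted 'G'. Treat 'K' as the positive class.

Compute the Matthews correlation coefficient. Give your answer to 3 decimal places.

MCC = (TP·TN − FP·FN) / √((TP+FP)(TP+FN)(TN+FP)(TN+FN))
Numerator = 88·143 − 7·94 = 11926
Denominator = √(95·182·150·237) = √614659500 = 24792.3274
MCC = 11926 / 24792.3274 = 0.481

0.481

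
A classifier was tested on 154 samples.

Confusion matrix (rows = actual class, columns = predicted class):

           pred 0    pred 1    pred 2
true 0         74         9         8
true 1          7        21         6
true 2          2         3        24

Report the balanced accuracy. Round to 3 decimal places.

0.753

Balanced accuracy = mean of per-class recall.
  0: recall = 74/91 = 0.8132
  1: recall = 21/34 = 0.6176
  2: recall = 24/29 = 0.8276
Mean = (0.8132 + 0.6176 + 0.8276) / 3 = 0.753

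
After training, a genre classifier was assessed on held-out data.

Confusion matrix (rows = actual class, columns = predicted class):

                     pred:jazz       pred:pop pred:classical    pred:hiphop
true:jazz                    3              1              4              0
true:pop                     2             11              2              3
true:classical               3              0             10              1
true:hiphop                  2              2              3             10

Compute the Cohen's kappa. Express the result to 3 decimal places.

Observed agreement pₒ = trace/N = 34/57 = 0.5965
Expected agreement pₑ = Σ (rowᵢ·colᵢ)/N² = (8·10 + 18·14 + 14·19 + 17·14)/57² = 0.2573
κ = (pₒ − pₑ)/(1 − pₑ) = (0.5965 − 0.2573)/(1 − 0.2573) = 0.457

0.457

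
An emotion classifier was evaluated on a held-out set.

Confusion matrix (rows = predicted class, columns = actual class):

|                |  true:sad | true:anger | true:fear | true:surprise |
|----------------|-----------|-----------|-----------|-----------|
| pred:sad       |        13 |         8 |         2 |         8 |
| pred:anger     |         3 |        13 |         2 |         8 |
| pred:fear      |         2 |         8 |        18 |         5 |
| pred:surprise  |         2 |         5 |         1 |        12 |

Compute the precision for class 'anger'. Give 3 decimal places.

precision = TP/(TP+FP).
anger: TP=13, FP=3+2+8=13 → 13/26 = 0.5000

0.500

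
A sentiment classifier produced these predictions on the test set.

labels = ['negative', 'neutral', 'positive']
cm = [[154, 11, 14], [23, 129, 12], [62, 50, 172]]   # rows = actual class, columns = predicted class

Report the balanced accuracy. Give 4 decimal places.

0.7509

Balanced accuracy = mean of per-class recall.
  negative: recall = 154/179 = 0.86034
  neutral: recall = 129/164 = 0.78659
  positive: recall = 172/284 = 0.60563
Mean = (0.86034 + 0.78659 + 0.60563) / 3 = 0.7509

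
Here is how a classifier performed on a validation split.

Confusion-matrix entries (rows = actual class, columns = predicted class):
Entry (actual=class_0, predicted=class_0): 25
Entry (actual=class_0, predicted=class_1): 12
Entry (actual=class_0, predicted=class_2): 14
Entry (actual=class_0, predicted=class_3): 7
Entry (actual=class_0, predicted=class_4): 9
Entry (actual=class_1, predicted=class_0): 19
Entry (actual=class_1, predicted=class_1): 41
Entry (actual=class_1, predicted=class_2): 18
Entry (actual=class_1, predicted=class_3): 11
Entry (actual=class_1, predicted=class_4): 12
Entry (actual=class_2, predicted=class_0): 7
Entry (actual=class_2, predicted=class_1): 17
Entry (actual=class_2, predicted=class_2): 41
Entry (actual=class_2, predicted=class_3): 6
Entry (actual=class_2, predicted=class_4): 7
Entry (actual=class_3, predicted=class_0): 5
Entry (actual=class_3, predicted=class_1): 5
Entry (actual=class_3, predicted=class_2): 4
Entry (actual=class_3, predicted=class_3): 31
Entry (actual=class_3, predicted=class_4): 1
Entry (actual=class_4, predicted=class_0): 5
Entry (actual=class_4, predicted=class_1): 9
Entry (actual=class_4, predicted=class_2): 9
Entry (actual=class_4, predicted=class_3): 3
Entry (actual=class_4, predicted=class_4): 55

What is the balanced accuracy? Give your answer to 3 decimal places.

Balanced accuracy = mean of per-class recall.
  class_0: recall = 25/67 = 0.3731
  class_1: recall = 41/101 = 0.4059
  class_2: recall = 41/78 = 0.5256
  class_3: recall = 31/46 = 0.6739
  class_4: recall = 55/81 = 0.6790
Mean = (0.3731 + 0.4059 + 0.5256 + 0.6739 + 0.6790) / 5 = 0.532

0.532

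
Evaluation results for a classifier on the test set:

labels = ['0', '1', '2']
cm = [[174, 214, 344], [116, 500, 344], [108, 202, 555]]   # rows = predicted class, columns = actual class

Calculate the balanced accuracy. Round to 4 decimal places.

Balanced accuracy = mean of per-class recall.
  0: recall = 174/398 = 0.43719
  1: recall = 500/916 = 0.54585
  2: recall = 555/1243 = 0.44650
Mean = (0.43719 + 0.54585 + 0.44650) / 3 = 0.4765

0.4765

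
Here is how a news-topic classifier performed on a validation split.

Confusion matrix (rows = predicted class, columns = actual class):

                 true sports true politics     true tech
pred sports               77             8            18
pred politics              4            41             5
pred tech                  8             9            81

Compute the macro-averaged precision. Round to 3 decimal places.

0.798

Per-class precision (TP/(TP+FP)):
  sports: TP=77, FP=8+18=26 → 77/103 = 0.7476
  politics: TP=41, FP=4+5=9 → 41/50 = 0.8200
  tech: TP=81, FP=8+9=17 → 81/98 = 0.8265
Macro-precision = mean = (0.7476 + 0.8200 + 0.8265) / 3 = 0.798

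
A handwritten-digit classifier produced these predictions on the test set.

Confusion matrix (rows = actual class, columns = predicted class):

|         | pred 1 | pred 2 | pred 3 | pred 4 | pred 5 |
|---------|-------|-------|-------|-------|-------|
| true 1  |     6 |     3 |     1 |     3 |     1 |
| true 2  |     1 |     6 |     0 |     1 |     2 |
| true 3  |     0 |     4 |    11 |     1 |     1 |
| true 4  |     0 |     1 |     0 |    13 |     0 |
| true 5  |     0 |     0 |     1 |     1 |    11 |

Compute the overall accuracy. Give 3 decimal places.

Accuracy = trace / total = (6+6+11+13+11=47) / 68 = 47/68 = 0.691

0.691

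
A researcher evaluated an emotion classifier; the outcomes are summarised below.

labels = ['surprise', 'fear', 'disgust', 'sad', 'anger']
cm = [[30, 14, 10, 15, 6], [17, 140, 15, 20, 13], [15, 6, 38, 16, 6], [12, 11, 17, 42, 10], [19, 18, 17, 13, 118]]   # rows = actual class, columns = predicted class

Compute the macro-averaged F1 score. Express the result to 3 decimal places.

0.523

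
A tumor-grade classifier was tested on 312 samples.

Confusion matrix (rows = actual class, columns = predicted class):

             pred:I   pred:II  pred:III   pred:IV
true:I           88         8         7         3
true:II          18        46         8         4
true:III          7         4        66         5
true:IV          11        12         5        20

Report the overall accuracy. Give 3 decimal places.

Accuracy = trace / total = (88+46+66+20=220) / 312 = 220/312 = 0.705

0.705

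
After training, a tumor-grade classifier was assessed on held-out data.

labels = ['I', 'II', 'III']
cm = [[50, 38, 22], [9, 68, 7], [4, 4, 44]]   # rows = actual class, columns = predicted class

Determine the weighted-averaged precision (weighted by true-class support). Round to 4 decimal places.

Per-class precision (TP/(TP+FP)):
  I: TP=50, FP=9+4=13 → 50/63 = 0.79365
  II: TP=68, FP=38+4=42 → 68/110 = 0.61818
  III: TP=44, FP=22+7=29 → 44/73 = 0.60274
Weighted-precision = Σ (supportᵢ/N)·precisionᵢ with N=246: (110/246)·0.79365 + (84/246)·0.61818 + (52/246)·0.60274 = 0.6934

0.6934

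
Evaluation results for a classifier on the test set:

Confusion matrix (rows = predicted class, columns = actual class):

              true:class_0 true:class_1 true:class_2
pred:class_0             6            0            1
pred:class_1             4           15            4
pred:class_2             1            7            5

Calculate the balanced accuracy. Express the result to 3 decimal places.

Balanced accuracy = mean of per-class recall.
  class_0: recall = 6/11 = 0.5455
  class_1: recall = 15/22 = 0.6818
  class_2: recall = 5/10 = 0.5000
Mean = (0.5455 + 0.6818 + 0.5000) / 3 = 0.576

0.576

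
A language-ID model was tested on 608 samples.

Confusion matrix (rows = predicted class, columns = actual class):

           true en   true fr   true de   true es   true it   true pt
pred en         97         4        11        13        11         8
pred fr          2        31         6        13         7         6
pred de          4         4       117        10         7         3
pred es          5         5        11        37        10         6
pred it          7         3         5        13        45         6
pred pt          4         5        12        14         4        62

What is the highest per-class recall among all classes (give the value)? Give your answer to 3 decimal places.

Per-class recall (TP/(TP+FN)):
  en: TP=97, FN=2+4+5+7+4=22 → 97/119 = 0.8151
  fr: TP=31, FN=4+4+5+3+5=21 → 31/52 = 0.5962
  de: TP=117, FN=11+6+11+5+12=45 → 117/162 = 0.7222
  es: TP=37, FN=13+13+10+13+14=63 → 37/100 = 0.3700
  it: TP=45, FN=11+7+7+10+4=39 → 45/84 = 0.5357
  pt: TP=62, FN=8+6+3+6+6=29 → 62/91 = 0.6813
Highest is class 'en' with recall = 0.815.

0.815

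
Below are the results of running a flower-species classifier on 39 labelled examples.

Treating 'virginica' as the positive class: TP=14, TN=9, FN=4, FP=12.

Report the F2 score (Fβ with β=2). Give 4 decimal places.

0.7143

Fβ = (1+β²)·TP / ((1+β²)·TP + β²·FN + FP), with β²=4
= 5·14 / (5·14 + 4·4 + 12) = 0.7143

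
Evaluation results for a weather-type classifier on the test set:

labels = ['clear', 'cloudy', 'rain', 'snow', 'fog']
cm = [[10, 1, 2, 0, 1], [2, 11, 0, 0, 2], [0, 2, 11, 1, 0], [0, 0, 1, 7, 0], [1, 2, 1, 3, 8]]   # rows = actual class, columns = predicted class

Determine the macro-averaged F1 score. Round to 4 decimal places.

Per-class F1 score (2·TP/(2·TP+FP+FN)):
  clear: TP=10, FP=2+0+0+1=3, FN=1+2+0+1=4 → 20/27 = 0.74074
  cloudy: TP=11, FP=1+2+0+2=5, FN=2+0+0+2=4 → 22/31 = 0.70968
  rain: TP=11, FP=2+0+1+1=4, FN=0+2+1+0=3 → 22/29 = 0.75862
  snow: TP=7, FP=0+0+1+3=4, FN=0+0+1+0=1 → 14/19 = 0.73684
  fog: TP=8, FP=1+2+0+0=3, FN=1+2+1+3=7 → 16/26 = 0.61538
Macro-F1 score = mean = (0.74074 + 0.70968 + 0.75862 + 0.73684 + 0.61538) / 5 = 0.7123

0.7123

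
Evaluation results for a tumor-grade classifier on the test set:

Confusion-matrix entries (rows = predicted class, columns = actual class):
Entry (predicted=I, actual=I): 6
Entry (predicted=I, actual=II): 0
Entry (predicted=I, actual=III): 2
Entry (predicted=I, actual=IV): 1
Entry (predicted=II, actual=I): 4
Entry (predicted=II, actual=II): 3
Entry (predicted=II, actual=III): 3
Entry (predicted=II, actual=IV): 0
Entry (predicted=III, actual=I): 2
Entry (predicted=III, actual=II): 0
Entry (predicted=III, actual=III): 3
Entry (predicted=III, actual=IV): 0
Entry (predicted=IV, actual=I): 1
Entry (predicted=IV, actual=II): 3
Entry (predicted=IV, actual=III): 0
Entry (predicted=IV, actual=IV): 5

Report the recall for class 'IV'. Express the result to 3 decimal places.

0.833

One-vs-rest for 'IV': TP = diagonal; FP = other classes predicted 'IV'; FN = 'IV' predicted as other.
recall = TP/(TP+FN).
IV: TP=5, FN=1+0+0=1 → 5/6 = 0.8333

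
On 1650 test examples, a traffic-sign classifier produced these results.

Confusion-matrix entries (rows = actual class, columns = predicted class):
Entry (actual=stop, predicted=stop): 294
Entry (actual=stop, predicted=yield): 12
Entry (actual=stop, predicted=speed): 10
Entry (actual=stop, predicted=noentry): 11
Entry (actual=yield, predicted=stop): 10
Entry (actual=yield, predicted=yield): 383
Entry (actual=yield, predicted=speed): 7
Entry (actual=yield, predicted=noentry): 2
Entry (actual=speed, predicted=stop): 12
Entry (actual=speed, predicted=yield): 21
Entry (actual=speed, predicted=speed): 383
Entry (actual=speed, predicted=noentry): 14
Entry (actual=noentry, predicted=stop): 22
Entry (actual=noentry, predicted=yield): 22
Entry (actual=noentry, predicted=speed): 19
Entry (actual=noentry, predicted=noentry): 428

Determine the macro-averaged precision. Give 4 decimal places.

Per-class precision (TP/(TP+FP)):
  stop: TP=294, FP=10+12+22=44 → 294/338 = 0.86982
  yield: TP=383, FP=12+21+22=55 → 383/438 = 0.87443
  speed: TP=383, FP=10+7+19=36 → 383/419 = 0.91408
  noentry: TP=428, FP=11+2+14=27 → 428/455 = 0.94066
Macro-precision = mean = (0.86982 + 0.87443 + 0.91408 + 0.94066) / 4 = 0.8997

0.8997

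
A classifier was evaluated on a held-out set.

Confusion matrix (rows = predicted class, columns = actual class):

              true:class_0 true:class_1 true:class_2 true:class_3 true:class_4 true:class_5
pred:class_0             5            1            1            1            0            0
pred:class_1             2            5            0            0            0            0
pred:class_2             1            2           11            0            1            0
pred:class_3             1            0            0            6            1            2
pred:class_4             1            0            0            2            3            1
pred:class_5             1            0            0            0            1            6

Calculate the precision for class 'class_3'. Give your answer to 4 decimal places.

0.6000

Take TP from the diagonal, FP from the rest of the 'class_3' prediction marginal, FN from the rest of the 'class_3' actual marginal.
precision = TP/(TP+FP).
class_3: TP=6, FP=1+0+0+1+2=4 → 6/10 = 0.60000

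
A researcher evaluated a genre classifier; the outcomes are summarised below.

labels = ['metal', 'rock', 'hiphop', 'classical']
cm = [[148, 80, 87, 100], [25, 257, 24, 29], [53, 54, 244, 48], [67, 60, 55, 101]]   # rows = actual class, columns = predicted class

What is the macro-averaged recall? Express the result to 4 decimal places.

0.5231

Per-class recall (TP/(TP+FN)):
  metal: TP=148, FN=80+87+100=267 → 148/415 = 0.35663
  rock: TP=257, FN=25+24+29=78 → 257/335 = 0.76716
  hiphop: TP=244, FN=53+54+48=155 → 244/399 = 0.61153
  classical: TP=101, FN=67+60+55=182 → 101/283 = 0.35689
Macro-recall = mean = (0.35663 + 0.76716 + 0.61153 + 0.35689) / 4 = 0.5231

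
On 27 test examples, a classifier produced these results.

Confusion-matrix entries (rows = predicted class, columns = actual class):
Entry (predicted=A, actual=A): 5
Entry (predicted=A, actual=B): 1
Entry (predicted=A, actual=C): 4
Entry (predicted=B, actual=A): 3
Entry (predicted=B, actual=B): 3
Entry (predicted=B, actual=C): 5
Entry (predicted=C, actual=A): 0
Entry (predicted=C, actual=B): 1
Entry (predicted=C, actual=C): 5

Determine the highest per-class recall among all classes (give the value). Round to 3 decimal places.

0.625

Per-class recall (TP/(TP+FN)):
  A: TP=5, FN=3+0=3 → 5/8 = 0.6250
  B: TP=3, FN=1+1=2 → 3/5 = 0.6000
  C: TP=5, FN=4+5=9 → 5/14 = 0.3571
Highest is class 'A' with recall = 0.625.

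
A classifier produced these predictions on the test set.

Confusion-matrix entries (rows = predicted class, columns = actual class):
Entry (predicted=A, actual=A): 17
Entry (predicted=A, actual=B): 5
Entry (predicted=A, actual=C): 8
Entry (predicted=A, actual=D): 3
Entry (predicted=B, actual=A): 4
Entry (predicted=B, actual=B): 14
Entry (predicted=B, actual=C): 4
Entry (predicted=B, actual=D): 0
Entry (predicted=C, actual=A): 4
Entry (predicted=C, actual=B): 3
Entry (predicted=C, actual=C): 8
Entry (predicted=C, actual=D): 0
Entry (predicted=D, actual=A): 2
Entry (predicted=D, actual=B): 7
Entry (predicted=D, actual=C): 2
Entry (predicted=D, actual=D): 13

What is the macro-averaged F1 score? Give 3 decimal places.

Per-class F1 score (2·TP/(2·TP+FP+FN)):
  A: TP=17, FP=5+8+3=16, FN=4+4+2=10 → 34/60 = 0.5667
  B: TP=14, FP=4+4+0=8, FN=5+3+7=15 → 28/51 = 0.5490
  C: TP=8, FP=4+3+0=7, FN=8+4+2=14 → 16/37 = 0.4324
  D: TP=13, FP=2+7+2=11, FN=3+0+0=3 → 26/40 = 0.6500
Macro-F1 score = mean = (0.5667 + 0.5490 + 0.4324 + 0.6500) / 4 = 0.550

0.550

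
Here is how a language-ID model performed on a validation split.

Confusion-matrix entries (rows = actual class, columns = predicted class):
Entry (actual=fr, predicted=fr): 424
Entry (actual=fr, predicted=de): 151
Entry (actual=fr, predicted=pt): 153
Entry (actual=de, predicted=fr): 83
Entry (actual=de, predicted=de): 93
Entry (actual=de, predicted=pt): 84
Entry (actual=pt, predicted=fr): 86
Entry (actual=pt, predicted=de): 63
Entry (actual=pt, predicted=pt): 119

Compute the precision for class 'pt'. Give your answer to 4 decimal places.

0.3343

Treat 'pt' as positive and all other classes as negative.
precision = TP/(TP+FP).
pt: TP=119, FP=153+84=237 → 119/356 = 0.33427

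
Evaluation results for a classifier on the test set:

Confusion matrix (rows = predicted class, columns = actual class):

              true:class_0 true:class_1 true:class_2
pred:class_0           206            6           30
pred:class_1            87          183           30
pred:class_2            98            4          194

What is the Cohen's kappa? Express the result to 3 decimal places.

Observed agreement pₒ = trace/N = 583/838 = 0.6957
Expected agreement pₑ = Σ (rowᵢ·colᵢ)/N² = (391·242 + 193·300 + 254·296)/838² = 0.3243
κ = (pₒ − pₑ)/(1 − pₑ) = (0.6957 − 0.3243)/(1 − 0.3243) = 0.550

0.550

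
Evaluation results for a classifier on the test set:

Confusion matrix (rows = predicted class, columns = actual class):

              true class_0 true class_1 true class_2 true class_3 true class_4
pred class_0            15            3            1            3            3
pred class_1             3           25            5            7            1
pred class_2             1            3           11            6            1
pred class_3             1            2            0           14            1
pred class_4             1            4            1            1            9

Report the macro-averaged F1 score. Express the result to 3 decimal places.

0.599

Per-class F1 score (2·TP/(2·TP+FP+FN)):
  class_0: TP=15, FP=3+1+3+3=10, FN=3+1+1+1=6 → 30/46 = 0.6522
  class_1: TP=25, FP=3+5+7+1=16, FN=3+3+2+4=12 → 50/78 = 0.6410
  class_2: TP=11, FP=1+3+6+1=11, FN=1+5+0+1=7 → 22/40 = 0.5500
  class_3: TP=14, FP=1+2+0+1=4, FN=3+7+6+1=17 → 28/49 = 0.5714
  class_4: TP=9, FP=1+4+1+1=7, FN=3+1+1+1=6 → 18/31 = 0.5806
Macro-F1 score = mean = (0.6522 + 0.6410 + 0.5500 + 0.5714 + 0.5806) / 5 = 0.599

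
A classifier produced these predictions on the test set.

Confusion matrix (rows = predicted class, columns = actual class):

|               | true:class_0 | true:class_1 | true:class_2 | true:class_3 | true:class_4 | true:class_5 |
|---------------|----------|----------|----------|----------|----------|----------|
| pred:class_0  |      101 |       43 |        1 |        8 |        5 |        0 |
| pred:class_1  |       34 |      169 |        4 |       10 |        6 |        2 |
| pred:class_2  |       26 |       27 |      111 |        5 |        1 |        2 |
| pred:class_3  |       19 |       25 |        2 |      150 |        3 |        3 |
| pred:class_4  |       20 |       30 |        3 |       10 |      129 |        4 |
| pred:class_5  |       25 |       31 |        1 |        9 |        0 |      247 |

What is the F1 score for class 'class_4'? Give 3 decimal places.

0.759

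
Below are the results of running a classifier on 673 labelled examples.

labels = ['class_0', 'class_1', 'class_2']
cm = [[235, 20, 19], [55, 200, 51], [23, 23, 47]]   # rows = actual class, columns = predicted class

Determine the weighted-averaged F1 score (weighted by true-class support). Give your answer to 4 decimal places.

0.7191

Per-class F1 score (2·TP/(2·TP+FP+FN)):
  class_0: TP=235, FP=55+23=78, FN=20+19=39 → 470/587 = 0.80068
  class_1: TP=200, FP=20+23=43, FN=55+51=106 → 400/549 = 0.72860
  class_2: TP=47, FP=19+51=70, FN=23+23=46 → 94/210 = 0.44762
Weighted-F1 score = Σ (supportᵢ/N)·F1 scoreᵢ with N=673: (274/673)·0.80068 + (306/673)·0.72860 + (93/673)·0.44762 = 0.7191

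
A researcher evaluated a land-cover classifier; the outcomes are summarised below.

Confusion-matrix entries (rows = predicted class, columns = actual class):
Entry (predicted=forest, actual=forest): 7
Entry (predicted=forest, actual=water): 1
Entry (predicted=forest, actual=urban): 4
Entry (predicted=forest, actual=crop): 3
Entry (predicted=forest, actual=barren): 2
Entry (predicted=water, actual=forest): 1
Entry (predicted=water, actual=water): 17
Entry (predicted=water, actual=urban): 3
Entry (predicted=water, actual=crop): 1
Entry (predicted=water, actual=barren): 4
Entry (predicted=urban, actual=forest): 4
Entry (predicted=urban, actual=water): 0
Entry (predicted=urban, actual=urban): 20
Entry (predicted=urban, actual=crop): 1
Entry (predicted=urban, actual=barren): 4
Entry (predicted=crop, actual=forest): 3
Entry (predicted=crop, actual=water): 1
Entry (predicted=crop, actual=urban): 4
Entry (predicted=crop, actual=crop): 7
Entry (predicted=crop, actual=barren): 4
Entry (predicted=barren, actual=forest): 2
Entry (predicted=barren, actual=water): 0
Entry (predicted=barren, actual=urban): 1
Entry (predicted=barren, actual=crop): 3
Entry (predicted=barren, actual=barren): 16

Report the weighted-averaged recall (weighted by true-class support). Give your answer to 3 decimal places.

Per-class recall (TP/(TP+FN)):
  forest: TP=7, FN=1+4+3+2=10 → 7/17 = 0.4118
  water: TP=17, FN=1+0+1+0=2 → 17/19 = 0.8947
  urban: TP=20, FN=4+3+4+1=12 → 20/32 = 0.6250
  crop: TP=7, FN=3+1+1+3=8 → 7/15 = 0.4667
  barren: TP=16, FN=2+4+4+4=14 → 16/30 = 0.5333
Weighted-recall = Σ (supportᵢ/N)·recallᵢ with N=113: (17/113)·0.4118 + (19/113)·0.8947 + (32/113)·0.6250 + (15/113)·0.4667 + (30/113)·0.5333 = 0.593

0.593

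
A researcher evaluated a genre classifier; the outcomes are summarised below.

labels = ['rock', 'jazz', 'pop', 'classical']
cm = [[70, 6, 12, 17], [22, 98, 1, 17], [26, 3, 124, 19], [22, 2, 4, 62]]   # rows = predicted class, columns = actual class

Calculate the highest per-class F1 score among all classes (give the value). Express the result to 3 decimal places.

Per-class F1 score (2·TP/(2·TP+FP+FN)):
  rock: TP=70, FP=6+12+17=35, FN=22+26+22=70 → 140/245 = 0.5714
  jazz: TP=98, FP=22+1+17=40, FN=6+3+2=11 → 196/247 = 0.7935
  pop: TP=124, FP=26+3+19=48, FN=12+1+4=17 → 248/313 = 0.7923
  classical: TP=62, FP=22+2+4=28, FN=17+17+19=53 → 124/205 = 0.6049
Highest is class 'jazz' with F1 score = 0.794.

0.794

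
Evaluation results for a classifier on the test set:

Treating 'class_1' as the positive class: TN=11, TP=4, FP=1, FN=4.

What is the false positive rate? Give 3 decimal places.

0.083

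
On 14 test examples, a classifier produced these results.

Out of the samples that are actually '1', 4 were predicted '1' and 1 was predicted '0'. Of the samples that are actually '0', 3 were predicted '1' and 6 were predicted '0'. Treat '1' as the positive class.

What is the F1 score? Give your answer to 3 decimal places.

Precision = TP/(TP+FP) = 4/7 = 0.5714
Recall = TP/(TP+FN) = 4/5 = 0.8000
F1 = 2·TP/(2·TP+FP+FN) = 8/12 = 0.667

0.667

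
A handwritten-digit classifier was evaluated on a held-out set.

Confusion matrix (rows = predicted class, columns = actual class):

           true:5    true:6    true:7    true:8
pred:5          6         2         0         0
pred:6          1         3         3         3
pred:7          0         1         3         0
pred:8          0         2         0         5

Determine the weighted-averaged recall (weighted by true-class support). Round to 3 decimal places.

0.586

Per-class recall (TP/(TP+FN)):
  5: TP=6, FN=1+0+0=1 → 6/7 = 0.8571
  6: TP=3, FN=2+1+2=5 → 3/8 = 0.3750
  7: TP=3, FN=0+3+0=3 → 3/6 = 0.5000
  8: TP=5, FN=0+3+0=3 → 5/8 = 0.6250
Weighted-recall = Σ (supportᵢ/N)·recallᵢ with N=29: (7/29)·0.8571 + (8/29)·0.3750 + (6/29)·0.5000 + (8/29)·0.6250 = 0.586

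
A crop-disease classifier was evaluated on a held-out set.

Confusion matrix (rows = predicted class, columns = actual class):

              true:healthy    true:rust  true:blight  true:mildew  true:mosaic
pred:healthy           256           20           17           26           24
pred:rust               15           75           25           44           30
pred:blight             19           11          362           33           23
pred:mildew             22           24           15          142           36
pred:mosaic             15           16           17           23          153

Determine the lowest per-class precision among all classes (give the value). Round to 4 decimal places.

Per-class precision (TP/(TP+FP)):
  healthy: TP=256, FP=20+17+26+24=87 → 256/343 = 0.74636
  rust: TP=75, FP=15+25+44+30=114 → 75/189 = 0.39683
  blight: TP=362, FP=19+11+33+23=86 → 362/448 = 0.80804
  mildew: TP=142, FP=22+24+15+36=97 → 142/239 = 0.59414
  mosaic: TP=153, FP=15+16+17+23=71 → 153/224 = 0.68304
Lowest is class 'rust' with precision = 0.3968.

0.3968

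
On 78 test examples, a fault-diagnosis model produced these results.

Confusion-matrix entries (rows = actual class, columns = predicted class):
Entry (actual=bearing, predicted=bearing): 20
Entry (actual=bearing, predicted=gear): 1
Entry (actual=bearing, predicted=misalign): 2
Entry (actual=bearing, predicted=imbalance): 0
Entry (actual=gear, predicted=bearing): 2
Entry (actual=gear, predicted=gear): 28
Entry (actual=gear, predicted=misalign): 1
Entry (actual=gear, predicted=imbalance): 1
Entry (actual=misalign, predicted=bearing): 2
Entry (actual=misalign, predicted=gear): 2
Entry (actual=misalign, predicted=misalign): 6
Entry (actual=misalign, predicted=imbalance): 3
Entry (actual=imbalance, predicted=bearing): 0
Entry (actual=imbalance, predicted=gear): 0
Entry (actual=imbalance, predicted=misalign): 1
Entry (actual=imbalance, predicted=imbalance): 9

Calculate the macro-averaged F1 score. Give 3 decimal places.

0.761

Per-class F1 score (2·TP/(2·TP+FP+FN)):
  bearing: TP=20, FP=2+2+0=4, FN=1+2+0=3 → 40/47 = 0.8511
  gear: TP=28, FP=1+2+0=3, FN=2+1+1=4 → 56/63 = 0.8889
  misalign: TP=6, FP=2+1+1=4, FN=2+2+3=7 → 12/23 = 0.5217
  imbalance: TP=9, FP=0+1+3=4, FN=0+0+1=1 → 18/23 = 0.7826
Macro-F1 score = mean = (0.8511 + 0.8889 + 0.5217 + 0.7826) / 4 = 0.761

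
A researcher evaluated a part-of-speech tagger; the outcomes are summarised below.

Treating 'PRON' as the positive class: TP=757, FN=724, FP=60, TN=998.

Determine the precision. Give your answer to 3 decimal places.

0.927

Precision = TP/(TP+FP) = 757/(757+60) = 757/817 = 0.927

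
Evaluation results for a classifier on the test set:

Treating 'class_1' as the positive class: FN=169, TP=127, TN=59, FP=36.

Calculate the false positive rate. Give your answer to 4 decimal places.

0.3789

FPR = FP/(FP+TN) = 36/(36+59) = 0.3789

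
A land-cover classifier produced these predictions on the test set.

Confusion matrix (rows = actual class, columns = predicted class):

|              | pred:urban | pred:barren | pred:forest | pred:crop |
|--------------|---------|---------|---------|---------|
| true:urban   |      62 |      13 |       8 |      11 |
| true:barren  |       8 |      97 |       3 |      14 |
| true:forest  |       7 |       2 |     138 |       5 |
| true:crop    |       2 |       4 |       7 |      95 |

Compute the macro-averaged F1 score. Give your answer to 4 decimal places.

0.8109

Per-class F1 score (2·TP/(2·TP+FP+FN)):
  urban: TP=62, FP=8+7+2=17, FN=13+8+11=32 → 124/173 = 0.71676
  barren: TP=97, FP=13+2+4=19, FN=8+3+14=25 → 194/238 = 0.81513
  forest: TP=138, FP=8+3+7=18, FN=7+2+5=14 → 276/308 = 0.89610
  crop: TP=95, FP=11+14+5=30, FN=2+4+7=13 → 190/233 = 0.81545
Macro-F1 score = mean = (0.71676 + 0.81513 + 0.89610 + 0.81545) / 4 = 0.8109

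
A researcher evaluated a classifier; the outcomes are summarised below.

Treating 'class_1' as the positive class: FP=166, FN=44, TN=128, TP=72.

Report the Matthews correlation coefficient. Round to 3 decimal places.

0.051

MCC = (TP·TN − FP·FN) / √((TP+FP)(TP+FN)(TN+FP)(TN+FN))
Numerator = 72·128 − 166·44 = 1912
Denominator = √(238·116·294·172) = √1396081344 = 37364.1719
MCC = 1912 / 37364.1719 = 0.051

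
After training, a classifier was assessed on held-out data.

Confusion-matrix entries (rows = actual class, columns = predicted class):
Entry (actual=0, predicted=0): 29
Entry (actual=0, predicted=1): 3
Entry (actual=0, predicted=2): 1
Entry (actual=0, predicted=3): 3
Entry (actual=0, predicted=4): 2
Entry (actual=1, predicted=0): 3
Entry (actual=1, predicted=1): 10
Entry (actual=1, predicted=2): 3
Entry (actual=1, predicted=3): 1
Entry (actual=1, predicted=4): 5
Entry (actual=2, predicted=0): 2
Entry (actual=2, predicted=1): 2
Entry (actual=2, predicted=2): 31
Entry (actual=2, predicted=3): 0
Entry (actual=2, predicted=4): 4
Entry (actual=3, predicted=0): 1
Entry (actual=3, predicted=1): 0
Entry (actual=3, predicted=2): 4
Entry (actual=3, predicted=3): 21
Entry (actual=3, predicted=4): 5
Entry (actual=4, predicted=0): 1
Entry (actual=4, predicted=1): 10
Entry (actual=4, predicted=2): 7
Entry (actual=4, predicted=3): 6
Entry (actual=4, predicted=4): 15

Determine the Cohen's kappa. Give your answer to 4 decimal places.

0.5305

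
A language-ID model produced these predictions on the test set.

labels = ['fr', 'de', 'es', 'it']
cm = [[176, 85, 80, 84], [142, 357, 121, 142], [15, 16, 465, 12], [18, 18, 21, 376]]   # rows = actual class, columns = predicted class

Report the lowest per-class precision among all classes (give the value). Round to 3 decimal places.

0.501

Per-class precision (TP/(TP+FP)):
  fr: TP=176, FP=142+15+18=175 → 176/351 = 0.5014
  de: TP=357, FP=85+16+18=119 → 357/476 = 0.7500
  es: TP=465, FP=80+121+21=222 → 465/687 = 0.6769
  it: TP=376, FP=84+142+12=238 → 376/614 = 0.6124
Lowest is class 'fr' with precision = 0.501.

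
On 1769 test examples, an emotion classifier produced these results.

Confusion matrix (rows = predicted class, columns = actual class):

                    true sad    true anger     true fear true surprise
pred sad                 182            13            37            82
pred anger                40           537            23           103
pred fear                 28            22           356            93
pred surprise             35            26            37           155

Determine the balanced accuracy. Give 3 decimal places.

Balanced accuracy = mean of per-class recall.
  sad: recall = 182/285 = 0.6386
  anger: recall = 537/598 = 0.8980
  fear: recall = 356/453 = 0.7859
  surprise: recall = 155/433 = 0.3580
Mean = (0.6386 + 0.8980 + 0.7859 + 0.3580) / 4 = 0.670

0.670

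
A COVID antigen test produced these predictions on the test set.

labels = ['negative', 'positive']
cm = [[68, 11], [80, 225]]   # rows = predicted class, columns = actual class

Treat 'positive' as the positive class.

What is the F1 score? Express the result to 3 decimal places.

0.832

Precision = TP/(TP+FP) = 225/305 = 0.7377
Recall = TP/(TP+FN) = 225/236 = 0.9534
F1 = 2·TP/(2·TP+FP+FN) = 450/541 = 0.832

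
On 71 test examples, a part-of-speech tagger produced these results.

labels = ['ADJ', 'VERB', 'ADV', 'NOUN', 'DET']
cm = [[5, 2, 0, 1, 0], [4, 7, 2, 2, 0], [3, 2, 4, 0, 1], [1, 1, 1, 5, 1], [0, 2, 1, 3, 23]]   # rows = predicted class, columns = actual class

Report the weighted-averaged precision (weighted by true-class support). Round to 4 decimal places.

0.6169

Per-class precision (TP/(TP+FP)):
  ADJ: TP=5, FP=2+0+1+0=3 → 5/8 = 0.62500
  VERB: TP=7, FP=4+2+2+0=8 → 7/15 = 0.46667
  ADV: TP=4, FP=3+2+0+1=6 → 4/10 = 0.40000
  NOUN: TP=5, FP=1+1+1+1=4 → 5/9 = 0.55556
  DET: TP=23, FP=0+2+1+3=6 → 23/29 = 0.79310
Weighted-precision = Σ (supportᵢ/N)·precisionᵢ with N=71: (13/71)·0.62500 + (14/71)·0.46667 + (8/71)·0.40000 + (11/71)·0.55556 + (25/71)·0.79310 = 0.6169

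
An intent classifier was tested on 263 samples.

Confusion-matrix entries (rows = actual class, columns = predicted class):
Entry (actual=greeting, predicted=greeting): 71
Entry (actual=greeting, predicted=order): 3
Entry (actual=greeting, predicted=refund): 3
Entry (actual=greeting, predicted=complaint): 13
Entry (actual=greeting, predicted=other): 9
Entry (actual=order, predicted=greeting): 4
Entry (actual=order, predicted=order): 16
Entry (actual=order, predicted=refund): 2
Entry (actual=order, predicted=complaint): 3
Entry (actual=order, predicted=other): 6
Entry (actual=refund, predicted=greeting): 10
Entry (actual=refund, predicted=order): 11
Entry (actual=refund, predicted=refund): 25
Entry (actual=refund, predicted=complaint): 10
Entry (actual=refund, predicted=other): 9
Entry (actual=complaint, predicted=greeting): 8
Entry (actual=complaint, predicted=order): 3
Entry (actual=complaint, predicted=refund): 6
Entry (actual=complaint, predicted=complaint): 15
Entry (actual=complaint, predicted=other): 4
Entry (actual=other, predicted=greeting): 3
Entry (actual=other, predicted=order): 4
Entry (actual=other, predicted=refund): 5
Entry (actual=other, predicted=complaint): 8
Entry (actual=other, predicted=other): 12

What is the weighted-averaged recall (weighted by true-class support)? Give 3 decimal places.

0.529

Per-class recall (TP/(TP+FN)):
  greeting: TP=71, FN=3+3+13+9=28 → 71/99 = 0.7172
  order: TP=16, FN=4+2+3+6=15 → 16/31 = 0.5161
  refund: TP=25, FN=10+11+10+9=40 → 25/65 = 0.3846
  complaint: TP=15, FN=8+3+6+4=21 → 15/36 = 0.4167
  other: TP=12, FN=3+4+5+8=20 → 12/32 = 0.3750
Weighted-recall = Σ (supportᵢ/N)·recallᵢ with N=263: (99/263)·0.7172 + (31/263)·0.5161 + (65/263)·0.3846 + (36/263)·0.4167 + (32/263)·0.3750 = 0.529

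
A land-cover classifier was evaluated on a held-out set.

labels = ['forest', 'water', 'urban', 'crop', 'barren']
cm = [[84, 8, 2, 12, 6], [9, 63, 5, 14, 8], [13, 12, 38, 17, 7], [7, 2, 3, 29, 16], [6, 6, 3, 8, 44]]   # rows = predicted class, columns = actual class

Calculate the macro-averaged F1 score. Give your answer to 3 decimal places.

Per-class F1 score (2·TP/(2·TP+FP+FN)):
  forest: TP=84, FP=8+2+12+6=28, FN=9+13+7+6=35 → 168/231 = 0.7273
  water: TP=63, FP=9+5+14+8=36, FN=8+12+2+6=28 → 126/190 = 0.6632
  urban: TP=38, FP=13+12+17+7=49, FN=2+5+3+3=13 → 76/138 = 0.5507
  crop: TP=29, FP=7+2+3+16=28, FN=12+14+17+8=51 → 58/137 = 0.4234
  barren: TP=44, FP=6+6+3+8=23, FN=6+8+7+16=37 → 88/148 = 0.5946
Macro-F1 score = mean = (0.7273 + 0.6632 + 0.5507 + 0.4234 + 0.5946) / 5 = 0.592

0.592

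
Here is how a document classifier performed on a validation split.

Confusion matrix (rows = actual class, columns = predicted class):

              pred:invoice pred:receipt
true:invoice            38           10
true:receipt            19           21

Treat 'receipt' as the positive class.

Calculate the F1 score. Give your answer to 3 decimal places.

Precision = TP/(TP+FP) = 21/31 = 0.6774
Recall = TP/(TP+FN) = 21/40 = 0.5250
F1 = 2·TP/(2·TP+FP+FN) = 42/71 = 0.592

0.592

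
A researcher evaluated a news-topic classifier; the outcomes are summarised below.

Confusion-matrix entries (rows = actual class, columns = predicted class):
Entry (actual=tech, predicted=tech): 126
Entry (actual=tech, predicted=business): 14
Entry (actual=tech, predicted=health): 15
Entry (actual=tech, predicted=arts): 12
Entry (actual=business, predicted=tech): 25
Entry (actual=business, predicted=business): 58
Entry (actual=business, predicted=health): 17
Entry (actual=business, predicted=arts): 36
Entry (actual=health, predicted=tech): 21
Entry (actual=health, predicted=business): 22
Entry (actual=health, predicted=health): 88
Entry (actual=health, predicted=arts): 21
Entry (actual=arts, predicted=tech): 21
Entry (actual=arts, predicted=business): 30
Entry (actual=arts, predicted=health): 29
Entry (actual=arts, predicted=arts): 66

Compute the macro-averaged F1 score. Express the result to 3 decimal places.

0.550

Per-class F1 score (2·TP/(2·TP+FP+FN)):
  tech: TP=126, FP=25+21+21=67, FN=14+15+12=41 → 252/360 = 0.7000
  business: TP=58, FP=14+22+30=66, FN=25+17+36=78 → 116/260 = 0.4462
  health: TP=88, FP=15+17+29=61, FN=21+22+21=64 → 176/301 = 0.5847
  arts: TP=66, FP=12+36+21=69, FN=21+30+29=80 → 132/281 = 0.4698
Macro-F1 score = mean = (0.7000 + 0.4462 + 0.5847 + 0.4698) / 4 = 0.550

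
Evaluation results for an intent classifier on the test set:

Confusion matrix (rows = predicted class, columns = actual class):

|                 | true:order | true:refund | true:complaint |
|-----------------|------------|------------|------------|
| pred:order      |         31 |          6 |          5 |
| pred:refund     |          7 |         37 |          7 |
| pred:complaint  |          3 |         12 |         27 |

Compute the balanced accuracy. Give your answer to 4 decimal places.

0.7070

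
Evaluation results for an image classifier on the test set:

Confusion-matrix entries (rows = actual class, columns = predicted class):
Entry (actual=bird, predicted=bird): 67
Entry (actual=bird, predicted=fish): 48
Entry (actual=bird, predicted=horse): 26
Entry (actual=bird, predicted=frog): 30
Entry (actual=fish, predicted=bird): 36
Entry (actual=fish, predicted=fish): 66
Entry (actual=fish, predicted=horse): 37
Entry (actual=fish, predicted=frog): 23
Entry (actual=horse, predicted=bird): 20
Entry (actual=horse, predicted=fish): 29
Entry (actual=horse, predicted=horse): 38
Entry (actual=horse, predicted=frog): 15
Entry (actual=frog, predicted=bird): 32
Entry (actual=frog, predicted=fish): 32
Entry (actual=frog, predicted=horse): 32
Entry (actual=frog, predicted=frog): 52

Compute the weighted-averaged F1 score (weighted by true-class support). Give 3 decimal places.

0.384

Per-class F1 score (2·TP/(2·TP+FP+FN)):
  bird: TP=67, FP=36+20+32=88, FN=48+26+30=104 → 134/326 = 0.4110
  fish: TP=66, FP=48+29+32=109, FN=36+37+23=96 → 132/337 = 0.3917
  horse: TP=38, FP=26+37+32=95, FN=20+29+15=64 → 76/235 = 0.3234
  frog: TP=52, FP=30+23+15=68, FN=32+32+32=96 → 104/268 = 0.3881
Weighted-F1 score = Σ (supportᵢ/N)·F1 scoreᵢ with N=583: (171/583)·0.4110 + (162/583)·0.3917 + (102/583)·0.3234 + (148/583)·0.3881 = 0.384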